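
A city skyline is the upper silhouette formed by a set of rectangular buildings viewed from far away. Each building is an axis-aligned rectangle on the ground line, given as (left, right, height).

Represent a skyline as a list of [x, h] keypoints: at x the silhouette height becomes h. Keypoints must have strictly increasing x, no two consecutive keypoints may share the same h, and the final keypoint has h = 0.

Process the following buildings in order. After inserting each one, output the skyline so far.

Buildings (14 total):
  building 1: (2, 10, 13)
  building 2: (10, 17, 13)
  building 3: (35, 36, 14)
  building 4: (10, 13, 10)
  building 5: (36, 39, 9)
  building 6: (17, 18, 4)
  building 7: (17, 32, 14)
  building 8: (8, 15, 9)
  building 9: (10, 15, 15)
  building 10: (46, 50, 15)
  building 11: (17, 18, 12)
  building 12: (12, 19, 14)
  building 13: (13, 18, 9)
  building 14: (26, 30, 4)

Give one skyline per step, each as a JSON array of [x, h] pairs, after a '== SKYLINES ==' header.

== SKYLINES ==
[[2,13],[10,0]]
[[2,13],[17,0]]
[[2,13],[17,0],[35,14],[36,0]]
[[2,13],[17,0],[35,14],[36,0]]
[[2,13],[17,0],[35,14],[36,9],[39,0]]
[[2,13],[17,4],[18,0],[35,14],[36,9],[39,0]]
[[2,13],[17,14],[32,0],[35,14],[36,9],[39,0]]
[[2,13],[17,14],[32,0],[35,14],[36,9],[39,0]]
[[2,13],[10,15],[15,13],[17,14],[32,0],[35,14],[36,9],[39,0]]
[[2,13],[10,15],[15,13],[17,14],[32,0],[35,14],[36,9],[39,0],[46,15],[50,0]]
[[2,13],[10,15],[15,13],[17,14],[32,0],[35,14],[36,9],[39,0],[46,15],[50,0]]
[[2,13],[10,15],[15,14],[32,0],[35,14],[36,9],[39,0],[46,15],[50,0]]
[[2,13],[10,15],[15,14],[32,0],[35,14],[36,9],[39,0],[46,15],[50,0]]
[[2,13],[10,15],[15,14],[32,0],[35,14],[36,9],[39,0],[46,15],[50,0]]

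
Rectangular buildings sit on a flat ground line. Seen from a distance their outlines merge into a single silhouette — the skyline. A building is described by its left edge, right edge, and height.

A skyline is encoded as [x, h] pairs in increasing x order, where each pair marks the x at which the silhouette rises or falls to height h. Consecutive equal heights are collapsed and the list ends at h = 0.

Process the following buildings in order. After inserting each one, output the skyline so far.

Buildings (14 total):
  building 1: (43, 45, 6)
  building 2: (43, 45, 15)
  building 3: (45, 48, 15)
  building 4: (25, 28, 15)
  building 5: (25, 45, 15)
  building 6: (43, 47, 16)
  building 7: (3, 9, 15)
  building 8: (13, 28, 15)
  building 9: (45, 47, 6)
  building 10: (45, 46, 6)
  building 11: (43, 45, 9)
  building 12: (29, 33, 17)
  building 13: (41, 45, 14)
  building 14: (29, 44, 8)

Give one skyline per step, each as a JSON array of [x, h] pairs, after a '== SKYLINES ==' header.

== SKYLINES ==
[[43,6],[45,0]]
[[43,15],[45,0]]
[[43,15],[48,0]]
[[25,15],[28,0],[43,15],[48,0]]
[[25,15],[48,0]]
[[25,15],[43,16],[47,15],[48,0]]
[[3,15],[9,0],[25,15],[43,16],[47,15],[48,0]]
[[3,15],[9,0],[13,15],[43,16],[47,15],[48,0]]
[[3,15],[9,0],[13,15],[43,16],[47,15],[48,0]]
[[3,15],[9,0],[13,15],[43,16],[47,15],[48,0]]
[[3,15],[9,0],[13,15],[43,16],[47,15],[48,0]]
[[3,15],[9,0],[13,15],[29,17],[33,15],[43,16],[47,15],[48,0]]
[[3,15],[9,0],[13,15],[29,17],[33,15],[43,16],[47,15],[48,0]]
[[3,15],[9,0],[13,15],[29,17],[33,15],[43,16],[47,15],[48,0]]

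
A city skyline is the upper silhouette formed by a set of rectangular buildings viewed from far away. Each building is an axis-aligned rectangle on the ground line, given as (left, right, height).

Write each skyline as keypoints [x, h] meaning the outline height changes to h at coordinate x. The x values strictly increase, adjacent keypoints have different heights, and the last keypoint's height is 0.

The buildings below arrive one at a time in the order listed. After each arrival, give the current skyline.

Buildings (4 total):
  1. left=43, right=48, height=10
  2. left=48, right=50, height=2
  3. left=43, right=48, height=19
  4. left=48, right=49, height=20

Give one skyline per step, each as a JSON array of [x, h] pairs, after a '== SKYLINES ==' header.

== SKYLINES ==
[[43,10],[48,0]]
[[43,10],[48,2],[50,0]]
[[43,19],[48,2],[50,0]]
[[43,19],[48,20],[49,2],[50,0]]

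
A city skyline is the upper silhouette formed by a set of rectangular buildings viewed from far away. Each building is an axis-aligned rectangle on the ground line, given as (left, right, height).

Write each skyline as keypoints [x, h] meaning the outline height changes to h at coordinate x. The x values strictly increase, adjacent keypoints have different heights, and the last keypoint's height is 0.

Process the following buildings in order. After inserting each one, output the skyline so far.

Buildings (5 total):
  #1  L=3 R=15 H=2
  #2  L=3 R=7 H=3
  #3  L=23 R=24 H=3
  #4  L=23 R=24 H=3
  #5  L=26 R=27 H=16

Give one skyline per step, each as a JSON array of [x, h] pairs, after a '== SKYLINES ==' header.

== SKYLINES ==
[[3,2],[15,0]]
[[3,3],[7,2],[15,0]]
[[3,3],[7,2],[15,0],[23,3],[24,0]]
[[3,3],[7,2],[15,0],[23,3],[24,0]]
[[3,3],[7,2],[15,0],[23,3],[24,0],[26,16],[27,0]]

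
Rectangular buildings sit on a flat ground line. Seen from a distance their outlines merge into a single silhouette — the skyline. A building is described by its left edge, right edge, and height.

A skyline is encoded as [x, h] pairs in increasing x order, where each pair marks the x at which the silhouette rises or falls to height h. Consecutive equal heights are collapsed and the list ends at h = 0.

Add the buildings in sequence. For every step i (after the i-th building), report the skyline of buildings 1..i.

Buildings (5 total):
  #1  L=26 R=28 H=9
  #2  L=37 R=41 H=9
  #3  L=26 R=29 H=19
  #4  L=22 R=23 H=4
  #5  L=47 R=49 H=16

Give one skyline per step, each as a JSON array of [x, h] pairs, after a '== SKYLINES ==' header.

== SKYLINES ==
[[26,9],[28,0]]
[[26,9],[28,0],[37,9],[41,0]]
[[26,19],[29,0],[37,9],[41,0]]
[[22,4],[23,0],[26,19],[29,0],[37,9],[41,0]]
[[22,4],[23,0],[26,19],[29,0],[37,9],[41,0],[47,16],[49,0]]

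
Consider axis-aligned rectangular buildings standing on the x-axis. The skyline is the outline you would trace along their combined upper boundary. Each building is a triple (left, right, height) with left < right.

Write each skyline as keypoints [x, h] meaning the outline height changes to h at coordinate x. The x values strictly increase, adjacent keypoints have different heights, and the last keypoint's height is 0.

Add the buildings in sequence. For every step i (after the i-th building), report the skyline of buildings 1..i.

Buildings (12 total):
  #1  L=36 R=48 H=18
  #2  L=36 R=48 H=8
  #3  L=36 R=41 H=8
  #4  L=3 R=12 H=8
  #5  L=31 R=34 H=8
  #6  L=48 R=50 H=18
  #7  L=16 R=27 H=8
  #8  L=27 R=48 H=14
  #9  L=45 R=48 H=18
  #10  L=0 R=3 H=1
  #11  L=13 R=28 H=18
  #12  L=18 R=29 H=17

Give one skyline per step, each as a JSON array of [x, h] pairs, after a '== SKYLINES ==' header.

== SKYLINES ==
[[36,18],[48,0]]
[[36,18],[48,0]]
[[36,18],[48,0]]
[[3,8],[12,0],[36,18],[48,0]]
[[3,8],[12,0],[31,8],[34,0],[36,18],[48,0]]
[[3,8],[12,0],[31,8],[34,0],[36,18],[50,0]]
[[3,8],[12,0],[16,8],[27,0],[31,8],[34,0],[36,18],[50,0]]
[[3,8],[12,0],[16,8],[27,14],[36,18],[50,0]]
[[3,8],[12,0],[16,8],[27,14],[36,18],[50,0]]
[[0,1],[3,8],[12,0],[16,8],[27,14],[36,18],[50,0]]
[[0,1],[3,8],[12,0],[13,18],[28,14],[36,18],[50,0]]
[[0,1],[3,8],[12,0],[13,18],[28,17],[29,14],[36,18],[50,0]]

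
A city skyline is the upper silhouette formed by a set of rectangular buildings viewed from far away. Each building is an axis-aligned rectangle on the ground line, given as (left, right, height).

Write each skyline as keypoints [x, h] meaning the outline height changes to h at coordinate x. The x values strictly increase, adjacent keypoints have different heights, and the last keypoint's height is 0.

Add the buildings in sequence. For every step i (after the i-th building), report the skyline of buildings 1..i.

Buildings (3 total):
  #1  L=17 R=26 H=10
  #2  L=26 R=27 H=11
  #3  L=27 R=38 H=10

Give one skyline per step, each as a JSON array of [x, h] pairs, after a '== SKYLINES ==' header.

== SKYLINES ==
[[17,10],[26,0]]
[[17,10],[26,11],[27,0]]
[[17,10],[26,11],[27,10],[38,0]]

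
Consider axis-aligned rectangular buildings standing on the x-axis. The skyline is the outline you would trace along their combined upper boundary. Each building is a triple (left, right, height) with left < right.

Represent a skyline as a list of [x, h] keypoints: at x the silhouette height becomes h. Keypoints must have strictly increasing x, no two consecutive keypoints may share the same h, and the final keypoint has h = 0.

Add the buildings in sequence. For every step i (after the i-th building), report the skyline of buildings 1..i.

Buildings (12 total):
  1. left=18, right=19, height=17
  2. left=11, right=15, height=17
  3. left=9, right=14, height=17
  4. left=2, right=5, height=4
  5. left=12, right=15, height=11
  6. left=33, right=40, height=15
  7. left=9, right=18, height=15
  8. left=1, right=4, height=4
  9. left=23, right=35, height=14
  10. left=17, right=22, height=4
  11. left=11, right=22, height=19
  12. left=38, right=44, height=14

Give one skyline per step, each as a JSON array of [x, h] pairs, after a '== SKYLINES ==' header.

== SKYLINES ==
[[18,17],[19,0]]
[[11,17],[15,0],[18,17],[19,0]]
[[9,17],[15,0],[18,17],[19,0]]
[[2,4],[5,0],[9,17],[15,0],[18,17],[19,0]]
[[2,4],[5,0],[9,17],[15,0],[18,17],[19,0]]
[[2,4],[5,0],[9,17],[15,0],[18,17],[19,0],[33,15],[40,0]]
[[2,4],[5,0],[9,17],[15,15],[18,17],[19,0],[33,15],[40,0]]
[[1,4],[5,0],[9,17],[15,15],[18,17],[19,0],[33,15],[40,0]]
[[1,4],[5,0],[9,17],[15,15],[18,17],[19,0],[23,14],[33,15],[40,0]]
[[1,4],[5,0],[9,17],[15,15],[18,17],[19,4],[22,0],[23,14],[33,15],[40,0]]
[[1,4],[5,0],[9,17],[11,19],[22,0],[23,14],[33,15],[40,0]]
[[1,4],[5,0],[9,17],[11,19],[22,0],[23,14],[33,15],[40,14],[44,0]]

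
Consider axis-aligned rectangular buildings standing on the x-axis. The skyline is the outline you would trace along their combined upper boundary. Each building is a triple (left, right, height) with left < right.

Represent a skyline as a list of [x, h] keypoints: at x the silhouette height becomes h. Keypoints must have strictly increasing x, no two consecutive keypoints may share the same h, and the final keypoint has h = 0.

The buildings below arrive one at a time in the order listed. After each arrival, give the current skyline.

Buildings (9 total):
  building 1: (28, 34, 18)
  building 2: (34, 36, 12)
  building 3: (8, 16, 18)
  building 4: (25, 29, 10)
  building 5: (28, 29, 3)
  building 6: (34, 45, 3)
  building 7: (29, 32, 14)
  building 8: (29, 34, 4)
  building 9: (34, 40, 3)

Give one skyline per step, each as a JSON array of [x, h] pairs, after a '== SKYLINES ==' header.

== SKYLINES ==
[[28,18],[34,0]]
[[28,18],[34,12],[36,0]]
[[8,18],[16,0],[28,18],[34,12],[36,0]]
[[8,18],[16,0],[25,10],[28,18],[34,12],[36,0]]
[[8,18],[16,0],[25,10],[28,18],[34,12],[36,0]]
[[8,18],[16,0],[25,10],[28,18],[34,12],[36,3],[45,0]]
[[8,18],[16,0],[25,10],[28,18],[34,12],[36,3],[45,0]]
[[8,18],[16,0],[25,10],[28,18],[34,12],[36,3],[45,0]]
[[8,18],[16,0],[25,10],[28,18],[34,12],[36,3],[45,0]]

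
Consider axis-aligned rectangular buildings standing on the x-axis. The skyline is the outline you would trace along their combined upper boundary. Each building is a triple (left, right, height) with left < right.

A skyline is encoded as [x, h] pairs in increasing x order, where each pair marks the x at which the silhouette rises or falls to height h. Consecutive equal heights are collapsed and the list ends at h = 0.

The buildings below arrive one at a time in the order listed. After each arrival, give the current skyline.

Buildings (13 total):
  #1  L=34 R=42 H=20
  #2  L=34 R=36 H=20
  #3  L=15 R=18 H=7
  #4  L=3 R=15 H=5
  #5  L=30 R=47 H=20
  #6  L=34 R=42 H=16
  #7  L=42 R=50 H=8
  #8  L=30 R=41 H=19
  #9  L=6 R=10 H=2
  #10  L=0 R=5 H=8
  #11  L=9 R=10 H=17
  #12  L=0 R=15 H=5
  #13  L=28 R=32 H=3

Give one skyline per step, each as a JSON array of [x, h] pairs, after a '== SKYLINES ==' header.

== SKYLINES ==
[[34,20],[42,0]]
[[34,20],[42,0]]
[[15,7],[18,0],[34,20],[42,0]]
[[3,5],[15,7],[18,0],[34,20],[42,0]]
[[3,5],[15,7],[18,0],[30,20],[47,0]]
[[3,5],[15,7],[18,0],[30,20],[47,0]]
[[3,5],[15,7],[18,0],[30,20],[47,8],[50,0]]
[[3,5],[15,7],[18,0],[30,20],[47,8],[50,0]]
[[3,5],[15,7],[18,0],[30,20],[47,8],[50,0]]
[[0,8],[5,5],[15,7],[18,0],[30,20],[47,8],[50,0]]
[[0,8],[5,5],[9,17],[10,5],[15,7],[18,0],[30,20],[47,8],[50,0]]
[[0,8],[5,5],[9,17],[10,5],[15,7],[18,0],[30,20],[47,8],[50,0]]
[[0,8],[5,5],[9,17],[10,5],[15,7],[18,0],[28,3],[30,20],[47,8],[50,0]]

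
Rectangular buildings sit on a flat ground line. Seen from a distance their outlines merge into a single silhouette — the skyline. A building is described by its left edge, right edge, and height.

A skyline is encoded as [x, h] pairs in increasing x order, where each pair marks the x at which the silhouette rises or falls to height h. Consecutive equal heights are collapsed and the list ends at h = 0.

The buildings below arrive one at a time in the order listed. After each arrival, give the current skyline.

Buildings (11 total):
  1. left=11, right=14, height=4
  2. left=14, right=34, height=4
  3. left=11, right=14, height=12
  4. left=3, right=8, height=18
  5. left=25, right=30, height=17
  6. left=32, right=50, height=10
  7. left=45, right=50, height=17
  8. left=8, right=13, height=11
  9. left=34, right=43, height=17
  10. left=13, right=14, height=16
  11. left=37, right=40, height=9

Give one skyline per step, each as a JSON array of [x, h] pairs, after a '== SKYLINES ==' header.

== SKYLINES ==
[[11,4],[14,0]]
[[11,4],[34,0]]
[[11,12],[14,4],[34,0]]
[[3,18],[8,0],[11,12],[14,4],[34,0]]
[[3,18],[8,0],[11,12],[14,4],[25,17],[30,4],[34,0]]
[[3,18],[8,0],[11,12],[14,4],[25,17],[30,4],[32,10],[50,0]]
[[3,18],[8,0],[11,12],[14,4],[25,17],[30,4],[32,10],[45,17],[50,0]]
[[3,18],[8,11],[11,12],[14,4],[25,17],[30,4],[32,10],[45,17],[50,0]]
[[3,18],[8,11],[11,12],[14,4],[25,17],[30,4],[32,10],[34,17],[43,10],[45,17],[50,0]]
[[3,18],[8,11],[11,12],[13,16],[14,4],[25,17],[30,4],[32,10],[34,17],[43,10],[45,17],[50,0]]
[[3,18],[8,11],[11,12],[13,16],[14,4],[25,17],[30,4],[32,10],[34,17],[43,10],[45,17],[50,0]]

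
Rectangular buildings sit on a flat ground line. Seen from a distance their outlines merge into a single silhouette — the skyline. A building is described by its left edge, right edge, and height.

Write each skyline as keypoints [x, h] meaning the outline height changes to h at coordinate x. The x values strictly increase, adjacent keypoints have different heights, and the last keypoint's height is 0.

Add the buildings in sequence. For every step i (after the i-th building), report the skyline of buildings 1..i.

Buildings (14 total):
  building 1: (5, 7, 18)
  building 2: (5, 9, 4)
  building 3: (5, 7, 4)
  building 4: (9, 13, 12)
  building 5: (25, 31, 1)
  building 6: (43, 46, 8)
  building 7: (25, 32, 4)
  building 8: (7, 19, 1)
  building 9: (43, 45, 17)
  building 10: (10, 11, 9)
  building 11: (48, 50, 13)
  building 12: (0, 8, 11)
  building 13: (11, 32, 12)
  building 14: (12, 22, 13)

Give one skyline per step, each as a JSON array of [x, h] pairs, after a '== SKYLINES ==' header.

== SKYLINES ==
[[5,18],[7,0]]
[[5,18],[7,4],[9,0]]
[[5,18],[7,4],[9,0]]
[[5,18],[7,4],[9,12],[13,0]]
[[5,18],[7,4],[9,12],[13,0],[25,1],[31,0]]
[[5,18],[7,4],[9,12],[13,0],[25,1],[31,0],[43,8],[46,0]]
[[5,18],[7,4],[9,12],[13,0],[25,4],[32,0],[43,8],[46,0]]
[[5,18],[7,4],[9,12],[13,1],[19,0],[25,4],[32,0],[43,8],[46,0]]
[[5,18],[7,4],[9,12],[13,1],[19,0],[25,4],[32,0],[43,17],[45,8],[46,0]]
[[5,18],[7,4],[9,12],[13,1],[19,0],[25,4],[32,0],[43,17],[45,8],[46,0]]
[[5,18],[7,4],[9,12],[13,1],[19,0],[25,4],[32,0],[43,17],[45,8],[46,0],[48,13],[50,0]]
[[0,11],[5,18],[7,11],[8,4],[9,12],[13,1],[19,0],[25,4],[32,0],[43,17],[45,8],[46,0],[48,13],[50,0]]
[[0,11],[5,18],[7,11],[8,4],[9,12],[32,0],[43,17],[45,8],[46,0],[48,13],[50,0]]
[[0,11],[5,18],[7,11],[8,4],[9,12],[12,13],[22,12],[32,0],[43,17],[45,8],[46,0],[48,13],[50,0]]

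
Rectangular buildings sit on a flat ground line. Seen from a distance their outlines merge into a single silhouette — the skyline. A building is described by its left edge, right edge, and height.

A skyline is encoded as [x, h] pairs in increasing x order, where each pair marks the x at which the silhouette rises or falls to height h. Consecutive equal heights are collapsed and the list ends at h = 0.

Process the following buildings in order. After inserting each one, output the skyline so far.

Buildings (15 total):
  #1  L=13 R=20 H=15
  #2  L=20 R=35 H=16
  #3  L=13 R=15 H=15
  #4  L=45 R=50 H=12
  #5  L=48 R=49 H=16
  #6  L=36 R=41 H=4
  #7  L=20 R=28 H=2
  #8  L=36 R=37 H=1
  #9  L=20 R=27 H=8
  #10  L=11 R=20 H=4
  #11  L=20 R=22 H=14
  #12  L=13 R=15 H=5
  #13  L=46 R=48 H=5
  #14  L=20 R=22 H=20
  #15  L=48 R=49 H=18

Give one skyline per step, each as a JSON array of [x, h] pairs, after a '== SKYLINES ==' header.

== SKYLINES ==
[[13,15],[20,0]]
[[13,15],[20,16],[35,0]]
[[13,15],[20,16],[35,0]]
[[13,15],[20,16],[35,0],[45,12],[50,0]]
[[13,15],[20,16],[35,0],[45,12],[48,16],[49,12],[50,0]]
[[13,15],[20,16],[35,0],[36,4],[41,0],[45,12],[48,16],[49,12],[50,0]]
[[13,15],[20,16],[35,0],[36,4],[41,0],[45,12],[48,16],[49,12],[50,0]]
[[13,15],[20,16],[35,0],[36,4],[41,0],[45,12],[48,16],[49,12],[50,0]]
[[13,15],[20,16],[35,0],[36,4],[41,0],[45,12],[48,16],[49,12],[50,0]]
[[11,4],[13,15],[20,16],[35,0],[36,4],[41,0],[45,12],[48,16],[49,12],[50,0]]
[[11,4],[13,15],[20,16],[35,0],[36,4],[41,0],[45,12],[48,16],[49,12],[50,0]]
[[11,4],[13,15],[20,16],[35,0],[36,4],[41,0],[45,12],[48,16],[49,12],[50,0]]
[[11,4],[13,15],[20,16],[35,0],[36,4],[41,0],[45,12],[48,16],[49,12],[50,0]]
[[11,4],[13,15],[20,20],[22,16],[35,0],[36,4],[41,0],[45,12],[48,16],[49,12],[50,0]]
[[11,4],[13,15],[20,20],[22,16],[35,0],[36,4],[41,0],[45,12],[48,18],[49,12],[50,0]]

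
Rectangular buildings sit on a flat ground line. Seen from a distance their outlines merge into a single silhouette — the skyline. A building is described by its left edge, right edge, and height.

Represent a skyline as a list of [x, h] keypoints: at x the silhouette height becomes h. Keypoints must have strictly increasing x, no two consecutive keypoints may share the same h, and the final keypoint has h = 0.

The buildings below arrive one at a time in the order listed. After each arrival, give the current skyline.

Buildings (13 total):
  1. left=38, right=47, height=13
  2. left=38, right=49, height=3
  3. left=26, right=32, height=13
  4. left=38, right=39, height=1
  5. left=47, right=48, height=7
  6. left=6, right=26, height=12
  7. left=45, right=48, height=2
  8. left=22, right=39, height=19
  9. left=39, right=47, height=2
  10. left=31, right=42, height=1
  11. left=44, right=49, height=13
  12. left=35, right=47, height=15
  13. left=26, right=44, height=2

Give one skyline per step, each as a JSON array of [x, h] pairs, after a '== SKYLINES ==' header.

== SKYLINES ==
[[38,13],[47,0]]
[[38,13],[47,3],[49,0]]
[[26,13],[32,0],[38,13],[47,3],[49,0]]
[[26,13],[32,0],[38,13],[47,3],[49,0]]
[[26,13],[32,0],[38,13],[47,7],[48,3],[49,0]]
[[6,12],[26,13],[32,0],[38,13],[47,7],[48,3],[49,0]]
[[6,12],[26,13],[32,0],[38,13],[47,7],[48,3],[49,0]]
[[6,12],[22,19],[39,13],[47,7],[48,3],[49,0]]
[[6,12],[22,19],[39,13],[47,7],[48,3],[49,0]]
[[6,12],[22,19],[39,13],[47,7],[48,3],[49,0]]
[[6,12],[22,19],[39,13],[49,0]]
[[6,12],[22,19],[39,15],[47,13],[49,0]]
[[6,12],[22,19],[39,15],[47,13],[49,0]]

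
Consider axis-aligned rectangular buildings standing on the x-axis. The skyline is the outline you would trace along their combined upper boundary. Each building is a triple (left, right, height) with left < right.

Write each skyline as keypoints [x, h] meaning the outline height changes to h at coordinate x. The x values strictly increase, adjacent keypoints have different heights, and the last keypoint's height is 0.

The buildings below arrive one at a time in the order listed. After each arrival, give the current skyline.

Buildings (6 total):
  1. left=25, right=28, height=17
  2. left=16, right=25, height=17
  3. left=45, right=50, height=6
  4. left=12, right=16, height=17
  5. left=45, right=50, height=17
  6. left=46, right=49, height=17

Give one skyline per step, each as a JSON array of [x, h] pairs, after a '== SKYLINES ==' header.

== SKYLINES ==
[[25,17],[28,0]]
[[16,17],[28,0]]
[[16,17],[28,0],[45,6],[50,0]]
[[12,17],[28,0],[45,6],[50,0]]
[[12,17],[28,0],[45,17],[50,0]]
[[12,17],[28,0],[45,17],[50,0]]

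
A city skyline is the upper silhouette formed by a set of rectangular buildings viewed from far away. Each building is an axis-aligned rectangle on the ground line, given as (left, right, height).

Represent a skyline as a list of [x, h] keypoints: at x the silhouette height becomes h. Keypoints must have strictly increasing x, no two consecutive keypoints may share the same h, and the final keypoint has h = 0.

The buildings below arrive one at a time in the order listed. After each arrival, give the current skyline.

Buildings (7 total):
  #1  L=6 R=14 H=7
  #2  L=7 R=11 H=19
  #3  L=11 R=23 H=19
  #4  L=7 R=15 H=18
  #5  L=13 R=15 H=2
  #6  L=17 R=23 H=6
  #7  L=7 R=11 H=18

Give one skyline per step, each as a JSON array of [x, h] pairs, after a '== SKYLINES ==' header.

== SKYLINES ==
[[6,7],[14,0]]
[[6,7],[7,19],[11,7],[14,0]]
[[6,7],[7,19],[23,0]]
[[6,7],[7,19],[23,0]]
[[6,7],[7,19],[23,0]]
[[6,7],[7,19],[23,0]]
[[6,7],[7,19],[23,0]]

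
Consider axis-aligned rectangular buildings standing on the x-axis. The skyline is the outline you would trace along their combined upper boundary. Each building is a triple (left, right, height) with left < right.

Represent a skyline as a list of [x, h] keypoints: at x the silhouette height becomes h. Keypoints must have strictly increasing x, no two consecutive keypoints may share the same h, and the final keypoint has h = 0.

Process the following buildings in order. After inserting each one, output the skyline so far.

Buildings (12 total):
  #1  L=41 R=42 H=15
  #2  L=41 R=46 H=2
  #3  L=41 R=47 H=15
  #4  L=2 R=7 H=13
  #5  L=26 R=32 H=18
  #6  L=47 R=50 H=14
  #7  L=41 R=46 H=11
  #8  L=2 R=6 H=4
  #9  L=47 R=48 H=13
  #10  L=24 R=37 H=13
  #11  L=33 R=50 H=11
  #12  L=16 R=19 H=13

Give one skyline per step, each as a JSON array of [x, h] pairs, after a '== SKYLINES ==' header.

== SKYLINES ==
[[41,15],[42,0]]
[[41,15],[42,2],[46,0]]
[[41,15],[47,0]]
[[2,13],[7,0],[41,15],[47,0]]
[[2,13],[7,0],[26,18],[32,0],[41,15],[47,0]]
[[2,13],[7,0],[26,18],[32,0],[41,15],[47,14],[50,0]]
[[2,13],[7,0],[26,18],[32,0],[41,15],[47,14],[50,0]]
[[2,13],[7,0],[26,18],[32,0],[41,15],[47,14],[50,0]]
[[2,13],[7,0],[26,18],[32,0],[41,15],[47,14],[50,0]]
[[2,13],[7,0],[24,13],[26,18],[32,13],[37,0],[41,15],[47,14],[50,0]]
[[2,13],[7,0],[24,13],[26,18],[32,13],[37,11],[41,15],[47,14],[50,0]]
[[2,13],[7,0],[16,13],[19,0],[24,13],[26,18],[32,13],[37,11],[41,15],[47,14],[50,0]]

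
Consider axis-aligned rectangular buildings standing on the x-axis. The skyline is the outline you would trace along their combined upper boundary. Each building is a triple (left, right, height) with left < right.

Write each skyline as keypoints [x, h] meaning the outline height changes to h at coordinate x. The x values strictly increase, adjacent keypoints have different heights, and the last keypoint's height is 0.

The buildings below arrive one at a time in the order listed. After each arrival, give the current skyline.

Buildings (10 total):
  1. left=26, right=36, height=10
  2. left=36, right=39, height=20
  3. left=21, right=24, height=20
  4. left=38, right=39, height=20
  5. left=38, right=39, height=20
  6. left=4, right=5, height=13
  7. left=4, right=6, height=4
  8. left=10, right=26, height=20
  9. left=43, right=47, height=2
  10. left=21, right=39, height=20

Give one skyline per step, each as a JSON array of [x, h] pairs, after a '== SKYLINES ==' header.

== SKYLINES ==
[[26,10],[36,0]]
[[26,10],[36,20],[39,0]]
[[21,20],[24,0],[26,10],[36,20],[39,0]]
[[21,20],[24,0],[26,10],[36,20],[39,0]]
[[21,20],[24,0],[26,10],[36,20],[39,0]]
[[4,13],[5,0],[21,20],[24,0],[26,10],[36,20],[39,0]]
[[4,13],[5,4],[6,0],[21,20],[24,0],[26,10],[36,20],[39,0]]
[[4,13],[5,4],[6,0],[10,20],[26,10],[36,20],[39,0]]
[[4,13],[5,4],[6,0],[10,20],[26,10],[36,20],[39,0],[43,2],[47,0]]
[[4,13],[5,4],[6,0],[10,20],[39,0],[43,2],[47,0]]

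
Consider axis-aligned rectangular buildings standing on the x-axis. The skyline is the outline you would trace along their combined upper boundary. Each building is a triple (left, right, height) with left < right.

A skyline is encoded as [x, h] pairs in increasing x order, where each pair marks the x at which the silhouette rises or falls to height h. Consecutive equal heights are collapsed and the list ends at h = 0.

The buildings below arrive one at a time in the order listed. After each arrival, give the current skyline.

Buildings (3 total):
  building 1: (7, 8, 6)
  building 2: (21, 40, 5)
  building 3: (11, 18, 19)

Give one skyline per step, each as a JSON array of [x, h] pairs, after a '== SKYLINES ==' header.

== SKYLINES ==
[[7,6],[8,0]]
[[7,6],[8,0],[21,5],[40,0]]
[[7,6],[8,0],[11,19],[18,0],[21,5],[40,0]]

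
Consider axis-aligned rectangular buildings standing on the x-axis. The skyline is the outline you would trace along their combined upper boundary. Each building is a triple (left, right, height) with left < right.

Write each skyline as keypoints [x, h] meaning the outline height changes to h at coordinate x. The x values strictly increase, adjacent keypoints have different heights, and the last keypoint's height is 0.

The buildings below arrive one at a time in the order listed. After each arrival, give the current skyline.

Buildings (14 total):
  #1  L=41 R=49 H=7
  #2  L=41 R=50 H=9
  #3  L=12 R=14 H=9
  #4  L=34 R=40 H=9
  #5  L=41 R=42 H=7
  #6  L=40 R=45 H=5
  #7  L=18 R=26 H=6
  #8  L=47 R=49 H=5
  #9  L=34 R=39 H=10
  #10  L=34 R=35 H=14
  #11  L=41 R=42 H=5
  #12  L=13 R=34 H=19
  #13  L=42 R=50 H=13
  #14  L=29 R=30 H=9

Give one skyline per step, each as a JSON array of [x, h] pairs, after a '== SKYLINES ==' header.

== SKYLINES ==
[[41,7],[49,0]]
[[41,9],[50,0]]
[[12,9],[14,0],[41,9],[50,0]]
[[12,9],[14,0],[34,9],[40,0],[41,9],[50,0]]
[[12,9],[14,0],[34,9],[40,0],[41,9],[50,0]]
[[12,9],[14,0],[34,9],[40,5],[41,9],[50,0]]
[[12,9],[14,0],[18,6],[26,0],[34,9],[40,5],[41,9],[50,0]]
[[12,9],[14,0],[18,6],[26,0],[34,9],[40,5],[41,9],[50,0]]
[[12,9],[14,0],[18,6],[26,0],[34,10],[39,9],[40,5],[41,9],[50,0]]
[[12,9],[14,0],[18,6],[26,0],[34,14],[35,10],[39,9],[40,5],[41,9],[50,0]]
[[12,9],[14,0],[18,6],[26,0],[34,14],[35,10],[39,9],[40,5],[41,9],[50,0]]
[[12,9],[13,19],[34,14],[35,10],[39,9],[40,5],[41,9],[50,0]]
[[12,9],[13,19],[34,14],[35,10],[39,9],[40,5],[41,9],[42,13],[50,0]]
[[12,9],[13,19],[34,14],[35,10],[39,9],[40,5],[41,9],[42,13],[50,0]]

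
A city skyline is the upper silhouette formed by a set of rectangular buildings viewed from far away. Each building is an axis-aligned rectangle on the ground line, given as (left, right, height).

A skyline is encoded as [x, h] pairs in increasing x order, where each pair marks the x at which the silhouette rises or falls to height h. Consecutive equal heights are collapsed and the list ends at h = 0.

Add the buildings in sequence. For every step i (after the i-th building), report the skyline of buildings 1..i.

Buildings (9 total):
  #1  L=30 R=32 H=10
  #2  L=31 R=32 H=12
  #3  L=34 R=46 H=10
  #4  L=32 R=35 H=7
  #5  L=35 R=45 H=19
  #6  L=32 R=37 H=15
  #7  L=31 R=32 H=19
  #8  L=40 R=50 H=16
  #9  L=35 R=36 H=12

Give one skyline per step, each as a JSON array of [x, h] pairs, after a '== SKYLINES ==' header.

== SKYLINES ==
[[30,10],[32,0]]
[[30,10],[31,12],[32,0]]
[[30,10],[31,12],[32,0],[34,10],[46,0]]
[[30,10],[31,12],[32,7],[34,10],[46,0]]
[[30,10],[31,12],[32,7],[34,10],[35,19],[45,10],[46,0]]
[[30,10],[31,12],[32,15],[35,19],[45,10],[46,0]]
[[30,10],[31,19],[32,15],[35,19],[45,10],[46,0]]
[[30,10],[31,19],[32,15],[35,19],[45,16],[50,0]]
[[30,10],[31,19],[32,15],[35,19],[45,16],[50,0]]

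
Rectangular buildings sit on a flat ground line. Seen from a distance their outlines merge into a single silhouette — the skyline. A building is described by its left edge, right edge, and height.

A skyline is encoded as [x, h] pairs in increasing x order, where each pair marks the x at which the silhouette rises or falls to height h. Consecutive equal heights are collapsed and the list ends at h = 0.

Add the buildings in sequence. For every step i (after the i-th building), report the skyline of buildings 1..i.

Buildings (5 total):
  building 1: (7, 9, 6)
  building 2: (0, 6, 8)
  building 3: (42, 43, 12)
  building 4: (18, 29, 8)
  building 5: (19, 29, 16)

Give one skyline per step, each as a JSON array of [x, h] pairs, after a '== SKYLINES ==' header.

== SKYLINES ==
[[7,6],[9,0]]
[[0,8],[6,0],[7,6],[9,0]]
[[0,8],[6,0],[7,6],[9,0],[42,12],[43,0]]
[[0,8],[6,0],[7,6],[9,0],[18,8],[29,0],[42,12],[43,0]]
[[0,8],[6,0],[7,6],[9,0],[18,8],[19,16],[29,0],[42,12],[43,0]]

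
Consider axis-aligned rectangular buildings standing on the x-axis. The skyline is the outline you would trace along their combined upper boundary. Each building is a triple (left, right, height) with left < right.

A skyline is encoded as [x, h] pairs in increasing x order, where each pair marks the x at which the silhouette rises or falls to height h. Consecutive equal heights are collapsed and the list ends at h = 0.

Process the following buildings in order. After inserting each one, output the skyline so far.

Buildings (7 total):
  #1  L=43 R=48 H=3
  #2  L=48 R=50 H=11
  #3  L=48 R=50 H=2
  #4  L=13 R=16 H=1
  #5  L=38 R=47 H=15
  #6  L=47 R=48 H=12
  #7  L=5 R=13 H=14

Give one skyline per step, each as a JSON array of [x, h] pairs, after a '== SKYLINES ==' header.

== SKYLINES ==
[[43,3],[48,0]]
[[43,3],[48,11],[50,0]]
[[43,3],[48,11],[50,0]]
[[13,1],[16,0],[43,3],[48,11],[50,0]]
[[13,1],[16,0],[38,15],[47,3],[48,11],[50,0]]
[[13,1],[16,0],[38,15],[47,12],[48,11],[50,0]]
[[5,14],[13,1],[16,0],[38,15],[47,12],[48,11],[50,0]]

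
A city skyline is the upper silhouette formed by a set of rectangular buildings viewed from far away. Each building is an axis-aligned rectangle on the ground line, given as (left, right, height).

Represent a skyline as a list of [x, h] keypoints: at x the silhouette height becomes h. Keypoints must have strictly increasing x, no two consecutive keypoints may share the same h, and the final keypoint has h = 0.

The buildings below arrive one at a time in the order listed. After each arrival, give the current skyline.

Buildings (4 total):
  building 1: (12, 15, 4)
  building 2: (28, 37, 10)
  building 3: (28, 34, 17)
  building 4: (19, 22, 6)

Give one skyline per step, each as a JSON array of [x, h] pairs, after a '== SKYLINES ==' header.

== SKYLINES ==
[[12,4],[15,0]]
[[12,4],[15,0],[28,10],[37,0]]
[[12,4],[15,0],[28,17],[34,10],[37,0]]
[[12,4],[15,0],[19,6],[22,0],[28,17],[34,10],[37,0]]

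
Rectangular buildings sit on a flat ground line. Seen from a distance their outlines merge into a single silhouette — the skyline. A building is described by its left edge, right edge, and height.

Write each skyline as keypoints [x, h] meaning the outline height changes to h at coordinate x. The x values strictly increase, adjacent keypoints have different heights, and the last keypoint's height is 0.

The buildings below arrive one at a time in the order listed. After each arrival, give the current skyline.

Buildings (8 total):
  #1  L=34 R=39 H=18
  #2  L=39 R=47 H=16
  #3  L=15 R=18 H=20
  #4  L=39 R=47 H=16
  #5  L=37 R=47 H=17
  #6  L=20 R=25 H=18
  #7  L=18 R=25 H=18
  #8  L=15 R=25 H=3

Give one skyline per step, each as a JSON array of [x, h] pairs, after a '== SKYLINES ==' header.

== SKYLINES ==
[[34,18],[39,0]]
[[34,18],[39,16],[47,0]]
[[15,20],[18,0],[34,18],[39,16],[47,0]]
[[15,20],[18,0],[34,18],[39,16],[47,0]]
[[15,20],[18,0],[34,18],[39,17],[47,0]]
[[15,20],[18,0],[20,18],[25,0],[34,18],[39,17],[47,0]]
[[15,20],[18,18],[25,0],[34,18],[39,17],[47,0]]
[[15,20],[18,18],[25,0],[34,18],[39,17],[47,0]]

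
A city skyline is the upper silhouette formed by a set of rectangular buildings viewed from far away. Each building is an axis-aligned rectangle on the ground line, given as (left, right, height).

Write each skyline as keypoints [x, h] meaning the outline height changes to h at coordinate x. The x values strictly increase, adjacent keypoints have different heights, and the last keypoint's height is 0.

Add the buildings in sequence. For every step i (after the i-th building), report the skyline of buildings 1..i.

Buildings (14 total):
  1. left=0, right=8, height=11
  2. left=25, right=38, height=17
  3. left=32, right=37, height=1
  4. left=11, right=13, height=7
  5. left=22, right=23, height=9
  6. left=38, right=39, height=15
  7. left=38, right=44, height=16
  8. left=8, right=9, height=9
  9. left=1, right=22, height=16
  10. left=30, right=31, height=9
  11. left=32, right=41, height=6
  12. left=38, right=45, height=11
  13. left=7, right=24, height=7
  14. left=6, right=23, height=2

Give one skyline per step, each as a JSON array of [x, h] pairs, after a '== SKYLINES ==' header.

== SKYLINES ==
[[0,11],[8,0]]
[[0,11],[8,0],[25,17],[38,0]]
[[0,11],[8,0],[25,17],[38,0]]
[[0,11],[8,0],[11,7],[13,0],[25,17],[38,0]]
[[0,11],[8,0],[11,7],[13,0],[22,9],[23,0],[25,17],[38,0]]
[[0,11],[8,0],[11,7],[13,0],[22,9],[23,0],[25,17],[38,15],[39,0]]
[[0,11],[8,0],[11,7],[13,0],[22,9],[23,0],[25,17],[38,16],[44,0]]
[[0,11],[8,9],[9,0],[11,7],[13,0],[22,9],[23,0],[25,17],[38,16],[44,0]]
[[0,11],[1,16],[22,9],[23,0],[25,17],[38,16],[44,0]]
[[0,11],[1,16],[22,9],[23,0],[25,17],[38,16],[44,0]]
[[0,11],[1,16],[22,9],[23,0],[25,17],[38,16],[44,0]]
[[0,11],[1,16],[22,9],[23,0],[25,17],[38,16],[44,11],[45,0]]
[[0,11],[1,16],[22,9],[23,7],[24,0],[25,17],[38,16],[44,11],[45,0]]
[[0,11],[1,16],[22,9],[23,7],[24,0],[25,17],[38,16],[44,11],[45,0]]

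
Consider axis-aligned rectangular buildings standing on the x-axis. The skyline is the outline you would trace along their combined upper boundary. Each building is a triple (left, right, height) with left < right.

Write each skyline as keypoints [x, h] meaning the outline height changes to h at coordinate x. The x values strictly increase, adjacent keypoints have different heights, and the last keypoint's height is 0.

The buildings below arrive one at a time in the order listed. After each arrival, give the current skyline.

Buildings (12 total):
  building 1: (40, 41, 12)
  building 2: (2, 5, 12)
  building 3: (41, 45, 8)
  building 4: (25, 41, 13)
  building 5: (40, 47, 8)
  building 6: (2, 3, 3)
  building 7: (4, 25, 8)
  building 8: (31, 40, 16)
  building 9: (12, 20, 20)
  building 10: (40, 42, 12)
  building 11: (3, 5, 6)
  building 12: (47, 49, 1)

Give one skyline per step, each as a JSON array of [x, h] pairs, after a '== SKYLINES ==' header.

== SKYLINES ==
[[40,12],[41,0]]
[[2,12],[5,0],[40,12],[41,0]]
[[2,12],[5,0],[40,12],[41,8],[45,0]]
[[2,12],[5,0],[25,13],[41,8],[45,0]]
[[2,12],[5,0],[25,13],[41,8],[47,0]]
[[2,12],[5,0],[25,13],[41,8],[47,0]]
[[2,12],[5,8],[25,13],[41,8],[47,0]]
[[2,12],[5,8],[25,13],[31,16],[40,13],[41,8],[47,0]]
[[2,12],[5,8],[12,20],[20,8],[25,13],[31,16],[40,13],[41,8],[47,0]]
[[2,12],[5,8],[12,20],[20,8],[25,13],[31,16],[40,13],[41,12],[42,8],[47,0]]
[[2,12],[5,8],[12,20],[20,8],[25,13],[31,16],[40,13],[41,12],[42,8],[47,0]]
[[2,12],[5,8],[12,20],[20,8],[25,13],[31,16],[40,13],[41,12],[42,8],[47,1],[49,0]]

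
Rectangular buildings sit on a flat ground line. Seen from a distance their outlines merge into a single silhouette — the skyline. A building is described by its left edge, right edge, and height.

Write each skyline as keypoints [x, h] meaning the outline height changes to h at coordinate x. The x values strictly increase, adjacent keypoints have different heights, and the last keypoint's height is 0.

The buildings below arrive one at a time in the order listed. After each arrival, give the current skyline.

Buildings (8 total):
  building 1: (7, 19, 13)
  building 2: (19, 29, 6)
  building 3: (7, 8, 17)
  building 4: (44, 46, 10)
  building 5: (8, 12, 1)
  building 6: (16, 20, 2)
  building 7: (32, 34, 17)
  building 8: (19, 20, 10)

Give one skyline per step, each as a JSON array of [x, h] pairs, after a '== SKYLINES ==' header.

== SKYLINES ==
[[7,13],[19,0]]
[[7,13],[19,6],[29,0]]
[[7,17],[8,13],[19,6],[29,0]]
[[7,17],[8,13],[19,6],[29,0],[44,10],[46,0]]
[[7,17],[8,13],[19,6],[29,0],[44,10],[46,0]]
[[7,17],[8,13],[19,6],[29,0],[44,10],[46,0]]
[[7,17],[8,13],[19,6],[29,0],[32,17],[34,0],[44,10],[46,0]]
[[7,17],[8,13],[19,10],[20,6],[29,0],[32,17],[34,0],[44,10],[46,0]]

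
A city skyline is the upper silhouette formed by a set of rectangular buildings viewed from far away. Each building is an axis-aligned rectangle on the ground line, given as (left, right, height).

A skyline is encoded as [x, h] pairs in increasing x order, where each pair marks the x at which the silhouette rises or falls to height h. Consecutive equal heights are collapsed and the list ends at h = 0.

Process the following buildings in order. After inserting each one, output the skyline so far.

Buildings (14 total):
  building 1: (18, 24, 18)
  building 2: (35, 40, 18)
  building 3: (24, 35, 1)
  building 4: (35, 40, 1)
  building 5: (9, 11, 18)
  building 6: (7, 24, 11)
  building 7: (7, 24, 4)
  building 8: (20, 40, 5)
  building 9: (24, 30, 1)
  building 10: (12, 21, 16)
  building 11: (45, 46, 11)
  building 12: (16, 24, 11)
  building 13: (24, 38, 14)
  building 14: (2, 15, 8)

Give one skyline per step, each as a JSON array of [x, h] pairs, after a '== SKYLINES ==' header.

== SKYLINES ==
[[18,18],[24,0]]
[[18,18],[24,0],[35,18],[40,0]]
[[18,18],[24,1],[35,18],[40,0]]
[[18,18],[24,1],[35,18],[40,0]]
[[9,18],[11,0],[18,18],[24,1],[35,18],[40,0]]
[[7,11],[9,18],[11,11],[18,18],[24,1],[35,18],[40,0]]
[[7,11],[9,18],[11,11],[18,18],[24,1],[35,18],[40,0]]
[[7,11],[9,18],[11,11],[18,18],[24,5],[35,18],[40,0]]
[[7,11],[9,18],[11,11],[18,18],[24,5],[35,18],[40,0]]
[[7,11],[9,18],[11,11],[12,16],[18,18],[24,5],[35,18],[40,0]]
[[7,11],[9,18],[11,11],[12,16],[18,18],[24,5],[35,18],[40,0],[45,11],[46,0]]
[[7,11],[9,18],[11,11],[12,16],[18,18],[24,5],[35,18],[40,0],[45,11],[46,0]]
[[7,11],[9,18],[11,11],[12,16],[18,18],[24,14],[35,18],[40,0],[45,11],[46,0]]
[[2,8],[7,11],[9,18],[11,11],[12,16],[18,18],[24,14],[35,18],[40,0],[45,11],[46,0]]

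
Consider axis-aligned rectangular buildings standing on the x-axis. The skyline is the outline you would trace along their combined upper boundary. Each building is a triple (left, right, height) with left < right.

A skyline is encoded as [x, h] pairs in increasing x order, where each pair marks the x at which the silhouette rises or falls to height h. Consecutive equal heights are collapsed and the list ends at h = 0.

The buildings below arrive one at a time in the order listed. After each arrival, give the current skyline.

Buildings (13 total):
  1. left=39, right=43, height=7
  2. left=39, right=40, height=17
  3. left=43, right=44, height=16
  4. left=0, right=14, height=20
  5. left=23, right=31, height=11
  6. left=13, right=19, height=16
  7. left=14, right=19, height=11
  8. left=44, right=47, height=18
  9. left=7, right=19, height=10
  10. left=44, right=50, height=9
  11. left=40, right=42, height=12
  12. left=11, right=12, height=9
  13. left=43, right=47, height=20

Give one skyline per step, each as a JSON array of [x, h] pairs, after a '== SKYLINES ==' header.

== SKYLINES ==
[[39,7],[43,0]]
[[39,17],[40,7],[43,0]]
[[39,17],[40,7],[43,16],[44,0]]
[[0,20],[14,0],[39,17],[40,7],[43,16],[44,0]]
[[0,20],[14,0],[23,11],[31,0],[39,17],[40,7],[43,16],[44,0]]
[[0,20],[14,16],[19,0],[23,11],[31,0],[39,17],[40,7],[43,16],[44,0]]
[[0,20],[14,16],[19,0],[23,11],[31,0],[39,17],[40,7],[43,16],[44,0]]
[[0,20],[14,16],[19,0],[23,11],[31,0],[39,17],[40,7],[43,16],[44,18],[47,0]]
[[0,20],[14,16],[19,0],[23,11],[31,0],[39,17],[40,7],[43,16],[44,18],[47,0]]
[[0,20],[14,16],[19,0],[23,11],[31,0],[39,17],[40,7],[43,16],[44,18],[47,9],[50,0]]
[[0,20],[14,16],[19,0],[23,11],[31,0],[39,17],[40,12],[42,7],[43,16],[44,18],[47,9],[50,0]]
[[0,20],[14,16],[19,0],[23,11],[31,0],[39,17],[40,12],[42,7],[43,16],[44,18],[47,9],[50,0]]
[[0,20],[14,16],[19,0],[23,11],[31,0],[39,17],[40,12],[42,7],[43,20],[47,9],[50,0]]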